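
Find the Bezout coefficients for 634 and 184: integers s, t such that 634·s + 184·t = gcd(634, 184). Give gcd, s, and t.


Euclidean algorithm on (634, 184) — divide until remainder is 0:
  634 = 3 · 184 + 82
  184 = 2 · 82 + 20
  82 = 4 · 20 + 2
  20 = 10 · 2 + 0
gcd(634, 184) = 2.
Track Bezout coefficients alongside the remainders: start with r₀ = 634 = a·1 + b·0 (s = 1, t = 0) and r₁ = 184 = a·0 + b·1 (s = 0, t = 1); each new remainder r_{k+1} = r_{k-1} − q_k·r_k inherits s_{k+1} = s_{k-1} − q_k·s_k, t_{k+1} = t_{k-1} − q_k·t_k, so r_k = a·s_k + b·t_k at every step:
  q = 3: r = 82, s = 1 − 3·0 = 1, t = 0 − 3·1 = -3  (check: 634·1 + 184·(-3) = 82)
  q = 2: r = 20, s = 0 − 2·1 = -2, t = 1 − 2·(-3) = 7  (check: 634·(-2) + 184·7 = 20)
  q = 4: r = 2, s = 1 − 4·(-2) = 9, t = -3 − 4·7 = -31  (check: 634·9 + 184·(-31) = 2)
The row with r = 2 (the gcd) gives the Bezout coefficients s = 9, t = -31.
Result: 634 · (9) + 184 · (-31) = 2.

gcd(634, 184) = 2; s = 9, t = -31 (check: 634·9 + 184·(-31) = 2).


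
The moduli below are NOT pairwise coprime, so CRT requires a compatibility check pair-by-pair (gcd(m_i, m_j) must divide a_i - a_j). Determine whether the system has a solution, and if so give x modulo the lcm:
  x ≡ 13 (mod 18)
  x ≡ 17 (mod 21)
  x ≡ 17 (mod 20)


Moduli 18, 21, 20 are not pairwise coprime, so CRT works modulo lcm(m_i) when all pairwise compatibility conditions hold.
Pairwise compatibility: gcd(m_i, m_j) must divide a_i - a_j for every pair.
Merge one congruence at a time:
  Start: x ≡ 13 (mod 18).
  Combine with x ≡ 17 (mod 21): gcd(18, 21) = 3, and 17 - 13 = 4 is NOT divisible by 3.
    ⇒ system is inconsistent (no integer solution).

No solution (the system is inconsistent).


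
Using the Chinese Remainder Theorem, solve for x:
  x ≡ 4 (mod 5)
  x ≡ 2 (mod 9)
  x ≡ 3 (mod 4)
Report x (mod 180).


Moduli 5, 9, 4 are pairwise coprime; by CRT there is a unique solution modulo M = 5 · 9 · 4 = 180.
Solve pairwise, accumulating the modulus:
  Start with x ≡ 4 (mod 5).
  Combine with x ≡ 2 (mod 9): since gcd(5, 9) = 1, we get a unique residue mod 45.
    Write x = 4 + 5·t and substitute into x ≡ 2 (mod 9): 5·t ≡ 2 − 4 = -2 (mod 9).
    Reduce coefficients mod 9: 5·t ≡ 7 (mod 9).
    The inverse of 5 mod 9 is 2 (since 5·2 = 10 = 1·9 + 1), so t ≡ 2·7 = 14 ≡ 5 (mod 9).
    Then x = 4 + 5·5 = 29, valid modulo lcm(5, 9) = 45: x ≡ 29 (mod 45).
  Combine with x ≡ 3 (mod 4): since gcd(45, 4) = 1, we get a unique residue mod 180.
    Write x = 29 + 45·t and substitute into x ≡ 3 (mod 4): 45·t ≡ 3 − 29 = -26 (mod 4).
    Reduce coefficients mod 4: 1·t ≡ 2 (mod 4).
    So t ≡ 2 (mod 4).
    Then x = 29 + 45·2 = 119, valid modulo lcm(45, 4) = 180: x ≡ 119 (mod 180).
Verify: 119 mod 5 = 4 ✓, 119 mod 9 = 2 ✓, 119 mod 4 = 3 ✓.

x ≡ 119 (mod 180).


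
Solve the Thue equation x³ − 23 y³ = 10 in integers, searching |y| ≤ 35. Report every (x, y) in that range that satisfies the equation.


The equation is x³ - 23y³ = 10. For fixed y, x³ = 23·y³ + 10, so a solution requires the RHS to be a perfect cube.
Strategy: iterate y from -35 to 35, compute RHS = 23·y³ + 10, and check whether it is a (positive or negative) perfect cube.
Check small values of y:
  y = 0: RHS = 10 is not a perfect cube.
  y = 1: RHS = 33 is not a perfect cube.
  y = -1: RHS = -13 is not a perfect cube.
  y = 2: RHS = 194 is not a perfect cube.
  y = -2: RHS = -174 is not a perfect cube.
  y = 3: RHS = 631 is not a perfect cube.
  y = -3: RHS = -611 is not a perfect cube.
Continuing the search up to |y| = 35 finds no solutions either.
No (x, y) in the scanned range satisfies the equation.

No integer solutions with |y| ≤ 35.


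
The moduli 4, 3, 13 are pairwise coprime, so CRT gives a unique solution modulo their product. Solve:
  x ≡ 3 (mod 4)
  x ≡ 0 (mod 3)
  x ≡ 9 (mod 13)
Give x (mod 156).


Moduli 4, 3, 13 are pairwise coprime; by CRT there is a unique solution modulo M = 4 · 3 · 13 = 156.
Solve pairwise, accumulating the modulus:
  Start with x ≡ 3 (mod 4).
  Combine with x ≡ 0 (mod 3): since gcd(4, 3) = 1, we get a unique residue mod 12.
    Write x = 3 + 4·t and substitute into x ≡ 0 (mod 3): 4·t ≡ 0 − 3 = -3 (mod 3).
    Reduce coefficients mod 3: 1·t ≡ 0 (mod 3).
    So t ≡ 0 (mod 3).
    Then x = 3 + 4·0 = 3, valid modulo lcm(4, 3) = 12: x ≡ 3 (mod 12).
  Combine with x ≡ 9 (mod 13): since gcd(12, 13) = 1, we get a unique residue mod 156.
    Write x = 3 + 12·t and substitute into x ≡ 9 (mod 13): 12·t ≡ 9 − 3 = 6 (mod 13).
    The inverse of 12 mod 13 is 12 (since 12·12 = 144 = 11·13 + 1), so t ≡ 12·6 = 72 ≡ 7 (mod 13).
    Then x = 3 + 12·7 = 87, valid modulo lcm(12, 13) = 156: x ≡ 87 (mod 156).
Verify: 87 mod 4 = 3 ✓, 87 mod 3 = 0 ✓, 87 mod 13 = 9 ✓.

x ≡ 87 (mod 156).


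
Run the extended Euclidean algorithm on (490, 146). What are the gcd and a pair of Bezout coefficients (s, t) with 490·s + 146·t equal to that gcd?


Euclidean algorithm on (490, 146) — divide until remainder is 0:
  490 = 3 · 146 + 52
  146 = 2 · 52 + 42
  52 = 1 · 42 + 10
  42 = 4 · 10 + 2
  10 = 5 · 2 + 0
gcd(490, 146) = 2.
Track Bezout coefficients alongside the remainders: start with r₀ = 490 = a·1 + b·0 (s = 1, t = 0) and r₁ = 146 = a·0 + b·1 (s = 0, t = 1); each new remainder r_{k+1} = r_{k-1} − q_k·r_k inherits s_{k+1} = s_{k-1} − q_k·s_k, t_{k+1} = t_{k-1} − q_k·t_k, so r_k = a·s_k + b·t_k at every step:
  q = 3: r = 52, s = 1 − 3·0 = 1, t = 0 − 3·1 = -3  (check: 490·1 + 146·(-3) = 52)
  q = 2: r = 42, s = 0 − 2·1 = -2, t = 1 − 2·(-3) = 7  (check: 490·(-2) + 146·7 = 42)
  q = 1: r = 10, s = 1 − 1·(-2) = 3, t = -3 − 1·7 = -10  (check: 490·3 + 146·(-10) = 10)
  q = 4: r = 2, s = -2 − 4·3 = -14, t = 7 − 4·(-10) = 47  (check: 490·(-14) + 146·47 = 2)
The row with r = 2 (the gcd) gives the Bezout coefficients s = -14, t = 47.
Result: 490 · (-14) + 146 · (47) = 2.

gcd(490, 146) = 2; s = -14, t = 47 (check: 490·(-14) + 146·47 = 2).


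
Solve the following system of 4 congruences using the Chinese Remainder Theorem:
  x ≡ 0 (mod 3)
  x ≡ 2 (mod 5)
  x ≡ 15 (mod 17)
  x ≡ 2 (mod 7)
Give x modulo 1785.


Product of moduli M = 3 · 5 · 17 · 7 = 1785.
Merge one congruence at a time:
  Start: x ≡ 0 (mod 3).
  Combine with x ≡ 2 (mod 5); new modulus lcm = 15.
    Write x = 0 + 3·t and substitute into x ≡ 2 (mod 5): 3·t ≡ 2 − 0 = 2 (mod 5).
    The inverse of 3 mod 5 is 2 (since 3·2 = 6 = 1·5 + 1), so t ≡ 2·2 = 4 ≡ 4 (mod 5).
    Then x = 0 + 3·4 = 12, valid modulo lcm(3, 5) = 15: x ≡ 12 (mod 15).
  Combine with x ≡ 15 (mod 17); new modulus lcm = 255.
    Write x = 12 + 15·t and substitute into x ≡ 15 (mod 17): 15·t ≡ 15 − 12 = 3 (mod 17).
    The inverse of 15 mod 17 is 8 (since 15·8 = 120 = 7·17 + 1), so t ≡ 8·3 = 24 ≡ 7 (mod 17).
    Then x = 12 + 15·7 = 117, valid modulo lcm(15, 17) = 255: x ≡ 117 (mod 255).
  Combine with x ≡ 2 (mod 7); new modulus lcm = 1785.
    Write x = 117 + 255·t and substitute into x ≡ 2 (mod 7): 255·t ≡ 2 − 117 = -115 (mod 7).
    Reduce coefficients mod 7: 3·t ≡ 4 (mod 7).
    The inverse of 3 mod 7 is 5 (since 3·5 = 15 = 2·7 + 1), so t ≡ 5·4 = 20 ≡ 6 (mod 7).
    Then x = 117 + 255·6 = 1647, valid modulo lcm(255, 7) = 1785: x ≡ 1647 (mod 1785).
Verify against each original: 1647 mod 3 = 0, 1647 mod 5 = 2, 1647 mod 17 = 15, 1647 mod 7 = 2.

x ≡ 1647 (mod 1785).


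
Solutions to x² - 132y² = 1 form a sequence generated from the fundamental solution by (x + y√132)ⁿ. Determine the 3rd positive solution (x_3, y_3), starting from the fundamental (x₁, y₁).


Step 1: Find the fundamental solution (x₁, y₁) of x² - 132y² = 1.
  Expand √132 as a continued fraction. a₀ = ⌊√132⌋ = 11; iterate m_{k+1} = d_k·a_k − m_k, d_{k+1} = (132 − m_{k+1}²)/d_k, a_{k+1} = ⌊(a₀ + m_{k+1})/d_{k+1}⌋ (starting m₀ = 0, d₀ = 1), with convergents p_k = a_k·p_{k-1} + p_{k-2}, q_k = a_k·q_{k-1} + q_{k-2} (p₋₁ = 1, q₋₁ = 0):
  k = 0: a₀ = 11; p₀/q₀ = 11/1; p₀² − 132·q₀² = 121 − 132 = -11.
  k = 1: m = 11, d = 11, a = ⌊(11 + 11)/11⌋ = 2; p/q = (2·11 + 1)/(2·1 + 0) = 23/2; p² − 132·q² = 529 − 528 = 1.
  The first convergent with p² − 132·q² = 1 gives the fundamental solution (x₁, y₁) = (23, 2).
Step 2: Apply the recurrence (x_{n+1}, y_{n+1}) = (x₁x_n + 132y₁y_n, x₁y_n + y₁x_n) repeatedly.
  From (x_1, y_1) = (23, 2): x_2 = 23·23 + 132·2·2 = 1057; y_2 = 23·2 + 2·23 = 92.
  From (x_2, y_2) = (1057, 92): x_3 = 23·1057 + 132·2·92 = 48599; y_3 = 23·92 + 2·1057 = 4230.
Step 3: Verify x_3² - 132·y_3² = 2361862801 - 2361862800 = 1 (should be 1). ✓

(x_1, y_1) = (23, 2); (x_3, y_3) = (48599, 4230).


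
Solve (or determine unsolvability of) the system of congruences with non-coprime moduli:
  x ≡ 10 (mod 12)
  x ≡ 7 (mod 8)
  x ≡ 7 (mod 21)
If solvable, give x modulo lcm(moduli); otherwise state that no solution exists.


Moduli 12, 8, 21 are not pairwise coprime, so CRT works modulo lcm(m_i) when all pairwise compatibility conditions hold.
Pairwise compatibility: gcd(m_i, m_j) must divide a_i - a_j for every pair.
Merge one congruence at a time:
  Start: x ≡ 10 (mod 12).
  Combine with x ≡ 7 (mod 8): gcd(12, 8) = 4, and 7 - 10 = -3 is NOT divisible by 4.
    ⇒ system is inconsistent (no integer solution).

No solution (the system is inconsistent).


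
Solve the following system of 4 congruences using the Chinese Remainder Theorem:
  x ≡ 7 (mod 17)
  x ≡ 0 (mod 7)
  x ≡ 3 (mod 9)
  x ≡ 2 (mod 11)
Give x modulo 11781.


Product of moduli M = 17 · 7 · 9 · 11 = 11781.
Merge one congruence at a time:
  Start: x ≡ 7 (mod 17).
  Combine with x ≡ 0 (mod 7); new modulus lcm = 119.
    Write x = 7 + 17·t and substitute into x ≡ 0 (mod 7): 17·t ≡ 0 − 7 = -7 (mod 7).
    Reduce coefficients mod 7: 3·t ≡ 0 (mod 7).
    The inverse of 3 mod 7 is 5 (since 3·5 = 15 = 2·7 + 1), so t ≡ 5·0 = 0 ≡ 0 (mod 7).
    Then x = 7 + 17·0 = 7, valid modulo lcm(17, 7) = 119: x ≡ 7 (mod 119).
  Combine with x ≡ 3 (mod 9); new modulus lcm = 1071.
    Write x = 7 + 119·t and substitute into x ≡ 3 (mod 9): 119·t ≡ 3 − 7 = -4 (mod 9).
    Reduce coefficients mod 9: 2·t ≡ 5 (mod 9).
    The inverse of 2 mod 9 is 5 (since 2·5 = 10 = 1·9 + 1), so t ≡ 5·5 = 25 ≡ 7 (mod 9).
    Then x = 7 + 119·7 = 840, valid modulo lcm(119, 9) = 1071: x ≡ 840 (mod 1071).
  Combine with x ≡ 2 (mod 11); new modulus lcm = 11781.
    Write x = 840 + 1071·t and substitute into x ≡ 2 (mod 11): 1071·t ≡ 2 − 840 = -838 (mod 11).
    Reduce coefficients mod 11: 4·t ≡ 9 (mod 11).
    The inverse of 4 mod 11 is 3 (since 4·3 = 12 = 1·11 + 1), so t ≡ 3·9 = 27 ≡ 5 (mod 11).
    Then x = 840 + 1071·5 = 6195, valid modulo lcm(1071, 11) = 11781: x ≡ 6195 (mod 11781).
Verify against each original: 6195 mod 17 = 7, 6195 mod 7 = 0, 6195 mod 9 = 3, 6195 mod 11 = 2.

x ≡ 6195 (mod 11781).


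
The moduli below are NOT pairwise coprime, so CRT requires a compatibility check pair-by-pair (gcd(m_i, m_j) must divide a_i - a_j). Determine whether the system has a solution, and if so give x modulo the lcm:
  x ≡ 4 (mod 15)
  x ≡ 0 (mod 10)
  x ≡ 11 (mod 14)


Moduli 15, 10, 14 are not pairwise coprime, so CRT works modulo lcm(m_i) when all pairwise compatibility conditions hold.
Pairwise compatibility: gcd(m_i, m_j) must divide a_i - a_j for every pair.
Merge one congruence at a time:
  Start: x ≡ 4 (mod 15).
  Combine with x ≡ 0 (mod 10): gcd(15, 10) = 5, and 0 - 4 = -4 is NOT divisible by 5.
    ⇒ system is inconsistent (no integer solution).

No solution (the system is inconsistent).


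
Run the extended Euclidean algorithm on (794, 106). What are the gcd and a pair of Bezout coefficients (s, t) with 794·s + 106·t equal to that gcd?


Euclidean algorithm on (794, 106) — divide until remainder is 0:
  794 = 7 · 106 + 52
  106 = 2 · 52 + 2
  52 = 26 · 2 + 0
gcd(794, 106) = 2.
Track Bezout coefficients alongside the remainders: start with r₀ = 794 = a·1 + b·0 (s = 1, t = 0) and r₁ = 106 = a·0 + b·1 (s = 0, t = 1); each new remainder r_{k+1} = r_{k-1} − q_k·r_k inherits s_{k+1} = s_{k-1} − q_k·s_k, t_{k+1} = t_{k-1} − q_k·t_k, so r_k = a·s_k + b·t_k at every step:
  q = 7: r = 52, s = 1 − 7·0 = 1, t = 0 − 7·1 = -7  (check: 794·1 + 106·(-7) = 52)
  q = 2: r = 2, s = 0 − 2·1 = -2, t = 1 − 2·(-7) = 15  (check: 794·(-2) + 106·15 = 2)
The row with r = 2 (the gcd) gives the Bezout coefficients s = -2, t = 15.
Result: 794 · (-2) + 106 · (15) = 2.

gcd(794, 106) = 2; s = -2, t = 15 (check: 794·(-2) + 106·15 = 2).


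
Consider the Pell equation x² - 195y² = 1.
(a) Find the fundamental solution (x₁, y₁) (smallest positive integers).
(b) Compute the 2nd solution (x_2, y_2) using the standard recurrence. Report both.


Step 1: Find the fundamental solution (x₁, y₁) of x² - 195y² = 1.
  Expand √195 as a continued fraction. a₀ = ⌊√195⌋ = 13; iterate m_{k+1} = d_k·a_k − m_k, d_{k+1} = (195 − m_{k+1}²)/d_k, a_{k+1} = ⌊(a₀ + m_{k+1})/d_{k+1}⌋ (starting m₀ = 0, d₀ = 1), with convergents p_k = a_k·p_{k-1} + p_{k-2}, q_k = a_k·q_{k-1} + q_{k-2} (p₋₁ = 1, q₋₁ = 0):
  k = 0: a₀ = 13; p₀/q₀ = 13/1; p₀² − 195·q₀² = 169 − 195 = -26.
  k = 1: m = 13, d = 26, a = ⌊(13 + 13)/26⌋ = 1; p/q = (1·13 + 1)/(1·1 + 0) = 14/1; p² − 195·q² = 196 − 195 = 1.
  The first convergent with p² − 195·q² = 1 gives the fundamental solution (x₁, y₁) = (14, 1).
Step 2: Apply the recurrence (x_{n+1}, y_{n+1}) = (x₁x_n + 195y₁y_n, x₁y_n + y₁x_n) repeatedly.
  From (x_1, y_1) = (14, 1): x_2 = 14·14 + 195·1·1 = 391; y_2 = 14·1 + 1·14 = 28.
Step 3: Verify x_2² - 195·y_2² = 152881 - 152880 = 1 (should be 1). ✓

(x_1, y_1) = (14, 1); (x_2, y_2) = (391, 28).


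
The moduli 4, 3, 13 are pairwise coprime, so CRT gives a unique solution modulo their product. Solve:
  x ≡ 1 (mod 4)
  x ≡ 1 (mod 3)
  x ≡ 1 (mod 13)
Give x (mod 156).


Moduli 4, 3, 13 are pairwise coprime; by CRT there is a unique solution modulo M = 4 · 3 · 13 = 156.
Solve pairwise, accumulating the modulus:
  Start with x ≡ 1 (mod 4).
  Combine with x ≡ 1 (mod 3): since gcd(4, 3) = 1, we get a unique residue mod 12.
    Write x = 1 + 4·t and substitute into x ≡ 1 (mod 3): 4·t ≡ 1 − 1 = 0 (mod 3).
    Reduce coefficients mod 3: 1·t ≡ 0 (mod 3).
    So t ≡ 0 (mod 3).
    Then x = 1 + 4·0 = 1, valid modulo lcm(4, 3) = 12: x ≡ 1 (mod 12).
  Combine with x ≡ 1 (mod 13): since gcd(12, 13) = 1, we get a unique residue mod 156.
    Write x = 1 + 12·t and substitute into x ≡ 1 (mod 13): 12·t ≡ 1 − 1 = 0 (mod 13).
    The inverse of 12 mod 13 is 12 (since 12·12 = 144 = 11·13 + 1), so t ≡ 12·0 = 0 ≡ 0 (mod 13).
    Then x = 1 + 12·0 = 1, valid modulo lcm(12, 13) = 156: x ≡ 1 (mod 156).
Verify: 1 mod 4 = 1 ✓, 1 mod 3 = 1 ✓, 1 mod 13 = 1 ✓.

x ≡ 1 (mod 156).


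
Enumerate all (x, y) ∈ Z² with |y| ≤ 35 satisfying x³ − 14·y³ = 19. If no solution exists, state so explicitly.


The equation is x³ - 14y³ = 19. For fixed y, x³ = 14·y³ + 19, so a solution requires the RHS to be a perfect cube.
Strategy: iterate y from -35 to 35, compute RHS = 14·y³ + 19, and check whether it is a (positive or negative) perfect cube.
Check small values of y:
  y = 0: RHS = 19 is not a perfect cube.
  y = 1: RHS = 33 is not a perfect cube.
  y = -1: RHS = 5 is not a perfect cube.
  y = 2: RHS = 131 is not a perfect cube.
  y = -2: RHS = -93 is not a perfect cube.
  y = 3: RHS = 397 is not a perfect cube.
  y = -3: RHS = -359 is not a perfect cube.
Continuing the search up to |y| = 35 finds no solutions either.
No (x, y) in the scanned range satisfies the equation.

No integer solutions with |y| ≤ 35.


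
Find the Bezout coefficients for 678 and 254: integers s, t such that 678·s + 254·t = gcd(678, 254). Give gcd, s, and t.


Euclidean algorithm on (678, 254) — divide until remainder is 0:
  678 = 2 · 254 + 170
  254 = 1 · 170 + 84
  170 = 2 · 84 + 2
  84 = 42 · 2 + 0
gcd(678, 254) = 2.
Track Bezout coefficients alongside the remainders: start with r₀ = 678 = a·1 + b·0 (s = 1, t = 0) and r₁ = 254 = a·0 + b·1 (s = 0, t = 1); each new remainder r_{k+1} = r_{k-1} − q_k·r_k inherits s_{k+1} = s_{k-1} − q_k·s_k, t_{k+1} = t_{k-1} − q_k·t_k, so r_k = a·s_k + b·t_k at every step:
  q = 2: r = 170, s = 1 − 2·0 = 1, t = 0 − 2·1 = -2  (check: 678·1 + 254·(-2) = 170)
  q = 1: r = 84, s = 0 − 1·1 = -1, t = 1 − 1·(-2) = 3  (check: 678·(-1) + 254·3 = 84)
  q = 2: r = 2, s = 1 − 2·(-1) = 3, t = -2 − 2·3 = -8  (check: 678·3 + 254·(-8) = 2)
The row with r = 2 (the gcd) gives the Bezout coefficients s = 3, t = -8.
Result: 678 · (3) + 254 · (-8) = 2.

gcd(678, 254) = 2; s = 3, t = -8 (check: 678·3 + 254·(-8) = 2).


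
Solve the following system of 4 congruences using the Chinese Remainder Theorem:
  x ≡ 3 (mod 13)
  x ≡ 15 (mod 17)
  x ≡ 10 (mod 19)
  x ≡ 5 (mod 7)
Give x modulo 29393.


Product of moduli M = 13 · 17 · 19 · 7 = 29393.
Merge one congruence at a time:
  Start: x ≡ 3 (mod 13).
  Combine with x ≡ 15 (mod 17); new modulus lcm = 221.
    Write x = 3 + 13·t and substitute into x ≡ 15 (mod 17): 13·t ≡ 15 − 3 = 12 (mod 17).
    The inverse of 13 mod 17 is 4 (since 13·4 = 52 = 3·17 + 1), so t ≡ 4·12 = 48 ≡ 14 (mod 17).
    Then x = 3 + 13·14 = 185, valid modulo lcm(13, 17) = 221: x ≡ 185 (mod 221).
  Combine with x ≡ 10 (mod 19); new modulus lcm = 4199.
    Write x = 185 + 221·t and substitute into x ≡ 10 (mod 19): 221·t ≡ 10 − 185 = -175 (mod 19).
    Reduce coefficients mod 19: 12·t ≡ 15 (mod 19).
    The inverse of 12 mod 19 is 8 (since 12·8 = 96 = 5·19 + 1), so t ≡ 8·15 = 120 ≡ 6 (mod 19).
    Then x = 185 + 221·6 = 1511, valid modulo lcm(221, 19) = 4199: x ≡ 1511 (mod 4199).
  Combine with x ≡ 5 (mod 7); new modulus lcm = 29393.
    Write x = 1511 + 4199·t and substitute into x ≡ 5 (mod 7): 4199·t ≡ 5 − 1511 = -1506 (mod 7).
    Reduce coefficients mod 7: 6·t ≡ 6 (mod 7).
    The inverse of 6 mod 7 is 6 (since 6·6 = 36 = 5·7 + 1), so t ≡ 6·6 = 36 ≡ 1 (mod 7).
    Then x = 1511 + 4199·1 = 5710, valid modulo lcm(4199, 7) = 29393: x ≡ 5710 (mod 29393).
Verify against each original: 5710 mod 13 = 3, 5710 mod 17 = 15, 5710 mod 19 = 10, 5710 mod 7 = 5.

x ≡ 5710 (mod 29393).


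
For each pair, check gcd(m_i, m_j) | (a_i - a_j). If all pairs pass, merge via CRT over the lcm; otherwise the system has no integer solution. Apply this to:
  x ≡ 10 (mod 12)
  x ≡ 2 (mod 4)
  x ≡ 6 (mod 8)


Moduli 12, 4, 8 are not pairwise coprime, so CRT works modulo lcm(m_i) when all pairwise compatibility conditions hold.
Pairwise compatibility: gcd(m_i, m_j) must divide a_i - a_j for every pair.
Merge one congruence at a time:
  Start: x ≡ 10 (mod 12).
  Combine with x ≡ 2 (mod 4): gcd(12, 4) = 4; 2 - 10 = -8, which IS divisible by 4, so compatible.
    Write x = 10 + 12·t and substitute into x ≡ 2 (mod 4): 12·t ≡ 2 − 10 = -8 (mod 4).
    Divide the congruence (and modulus) by g = 4: 3·t ≡ -2 (mod 1).
    Modulo 1 every t works; take t = 0.
    Then x = 10 + 12·0 = 10, valid modulo lcm(12, 4) = 12: x ≡ 10 (mod 12).
  Combine with x ≡ 6 (mod 8): gcd(12, 8) = 4; 6 - 10 = -4, which IS divisible by 4, so compatible.
    Write x = 10 + 12·t and substitute into x ≡ 6 (mod 8): 12·t ≡ 6 − 10 = -4 (mod 8).
    Divide the congruence (and modulus) by g = 4: 3·t ≡ -1 (mod 2).
    Reduce coefficients mod 2: 1·t ≡ 1 (mod 2).
    So t ≡ 1 (mod 2).
    Then x = 10 + 12·1 = 22, valid modulo lcm(12, 8) = 24: x ≡ 22 (mod 24).
Verify: 22 mod 12 = 10, 22 mod 4 = 2, 22 mod 8 = 6.

x ≡ 22 (mod 24).


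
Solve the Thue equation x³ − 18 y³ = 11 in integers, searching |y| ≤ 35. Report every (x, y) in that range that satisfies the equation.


The equation is x³ - 18y³ = 11. For fixed y, x³ = 18·y³ + 11, so a solution requires the RHS to be a perfect cube.
Strategy: iterate y from -35 to 35, compute RHS = 18·y³ + 11, and check whether it is a (positive or negative) perfect cube.
Check small values of y:
  y = 0: RHS = 11 is not a perfect cube.
  y = 1: RHS = 29 is not a perfect cube.
  y = -1: RHS = -7 is not a perfect cube.
  y = 2: RHS = 155 is not a perfect cube.
  y = -2: RHS = -133 is not a perfect cube.
  y = 3: RHS = 497 is not a perfect cube.
  y = -3: RHS = -475 is not a perfect cube.
Continuing the search up to |y| = 35 finds no solutions either.
No (x, y) in the scanned range satisfies the equation.

No integer solutions with |y| ≤ 35.


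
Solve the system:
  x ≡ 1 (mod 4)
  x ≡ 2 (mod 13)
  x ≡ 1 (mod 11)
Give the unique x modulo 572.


Moduli 4, 13, 11 are pairwise coprime; by CRT there is a unique solution modulo M = 4 · 13 · 11 = 572.
Solve pairwise, accumulating the modulus:
  Start with x ≡ 1 (mod 4).
  Combine with x ≡ 2 (mod 13): since gcd(4, 13) = 1, we get a unique residue mod 52.
    Write x = 1 + 4·t and substitute into x ≡ 2 (mod 13): 4·t ≡ 2 − 1 = 1 (mod 13).
    The inverse of 4 mod 13 is 10 (since 4·10 = 40 = 3·13 + 1), so t ≡ 10·1 = 10 ≡ 10 (mod 13).
    Then x = 1 + 4·10 = 41, valid modulo lcm(4, 13) = 52: x ≡ 41 (mod 52).
  Combine with x ≡ 1 (mod 11): since gcd(52, 11) = 1, we get a unique residue mod 572.
    Write x = 41 + 52·t and substitute into x ≡ 1 (mod 11): 52·t ≡ 1 − 41 = -40 (mod 11).
    Reduce coefficients mod 11: 8·t ≡ 4 (mod 11).
    The inverse of 8 mod 11 is 7 (since 8·7 = 56 = 5·11 + 1), so t ≡ 7·4 = 28 ≡ 6 (mod 11).
    Then x = 41 + 52·6 = 353, valid modulo lcm(52, 11) = 572: x ≡ 353 (mod 572).
Verify: 353 mod 4 = 1 ✓, 353 mod 13 = 2 ✓, 353 mod 11 = 1 ✓.

x ≡ 353 (mod 572).


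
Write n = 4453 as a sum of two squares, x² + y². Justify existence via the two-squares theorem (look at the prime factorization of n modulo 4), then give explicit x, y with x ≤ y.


Step 1: Factor n = 4453 = 61 · 73.
Step 2: Check the mod-4 condition on each prime factor: 61 ≡ 1 (mod 4), exponent 1; 73 ≡ 1 (mod 4), exponent 1.
All primes ≡ 3 (mod 4) appear to even exponent (or don't appear), so by the two-squares theorem n IS expressible as a sum of two squares.
Step 3: Build a representation. Here n = 61 · 73 is a product of primes ≡ 1 (mod 4). Each prime p ≡ 1 (mod 4) is itself a sum of two squares; find a² by testing p − a² for a perfect square:
  61: 61 − 1² = 60, 61 − 2² = 57, 61 − 3² = 52, 61 − 4² = 45, 61 − 5² = 36 = 6² ⇒ 61 = 5² + 6².
  73: 73 − 1² = 72, 73 − 2² = 69, 73 − 3² = 64 = 8² ⇒ 73 = 3² + 8².
  Combine using the Brahmagupta–Fibonacci identity (a² + b²)(c² + d²) = (ac − bd)² + (ad + bc)² = (ac + bd)² + (ad − bc)²:
  61 · 73 = 4453: from (5² + 6²)(3² + 8²), take (5·3 − 6·8, 5·8 + 6·3) = (15 − 48, 40 + 18) = (-33, 58); dropping signs (only squares matter) gives (33, 58); check 33² + 58² = 1089 + 3364 = 4453 ✓.
Step 4: Order so x ≤ y and verify: 33² + 58² = 1089 + 3364 = 4453 = n. ✓

n = 4453 = 33² + 58² (one valid representation with x ≤ y).


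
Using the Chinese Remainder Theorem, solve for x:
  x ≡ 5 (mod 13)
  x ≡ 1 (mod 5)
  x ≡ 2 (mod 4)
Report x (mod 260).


Moduli 13, 5, 4 are pairwise coprime; by CRT there is a unique solution modulo M = 13 · 5 · 4 = 260.
Solve pairwise, accumulating the modulus:
  Start with x ≡ 5 (mod 13).
  Combine with x ≡ 1 (mod 5): since gcd(13, 5) = 1, we get a unique residue mod 65.
    Write x = 5 + 13·t and substitute into x ≡ 1 (mod 5): 13·t ≡ 1 − 5 = -4 (mod 5).
    Reduce coefficients mod 5: 3·t ≡ 1 (mod 5).
    The inverse of 3 mod 5 is 2 (since 3·2 = 6 = 1·5 + 1), so t ≡ 2·1 = 2 ≡ 2 (mod 5).
    Then x = 5 + 13·2 = 31, valid modulo lcm(13, 5) = 65: x ≡ 31 (mod 65).
  Combine with x ≡ 2 (mod 4): since gcd(65, 4) = 1, we get a unique residue mod 260.
    Write x = 31 + 65·t and substitute into x ≡ 2 (mod 4): 65·t ≡ 2 − 31 = -29 (mod 4).
    Reduce coefficients mod 4: 1·t ≡ 3 (mod 4).
    So t ≡ 3 (mod 4).
    Then x = 31 + 65·3 = 226, valid modulo lcm(65, 4) = 260: x ≡ 226 (mod 260).
Verify: 226 mod 13 = 5 ✓, 226 mod 5 = 1 ✓, 226 mod 4 = 2 ✓.

x ≡ 226 (mod 260).


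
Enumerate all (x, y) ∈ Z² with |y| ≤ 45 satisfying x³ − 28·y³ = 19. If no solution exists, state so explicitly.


The equation is x³ - 28y³ = 19. For fixed y, x³ = 28·y³ + 19, so a solution requires the RHS to be a perfect cube.
Strategy: iterate y from -45 to 45, compute RHS = 28·y³ + 19, and check whether it is a (positive or negative) perfect cube.
Check small values of y:
  y = 0: RHS = 19 is not a perfect cube.
  y = 1: RHS = 47 is not a perfect cube.
  y = -1: RHS = -9 is not a perfect cube.
  y = 2: RHS = 243 is not a perfect cube.
  y = -2: RHS = -205 is not a perfect cube.
  y = 3: RHS = 775 is not a perfect cube.
  y = -3: RHS = -737 is not a perfect cube.
Continuing the search up to |y| = 45 finds no solutions either.
No (x, y) in the scanned range satisfies the equation.

No integer solutions with |y| ≤ 45.


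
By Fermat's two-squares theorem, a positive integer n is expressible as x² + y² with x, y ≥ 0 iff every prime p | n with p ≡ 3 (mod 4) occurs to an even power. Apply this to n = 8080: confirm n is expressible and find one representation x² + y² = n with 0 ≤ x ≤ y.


Step 1: Factor n = 8080 = 2^4 · 5 · 101.
Step 2: Check the mod-4 condition on each prime factor: 2 = 2 (special); 5 ≡ 1 (mod 4), exponent 1; 101 ≡ 1 (mod 4), exponent 1.
All primes ≡ 3 (mod 4) appear to even exponent (or don't appear), so by the two-squares theorem n IS expressible as a sum of two squares.
Step 3: Build a representation. Group n = k² · m with k = 4 and m = 5 · 101 = 505 (a product of primes ≡ 1 (mod 4)); a representation of m scales to one of n via (k·x)² + (k·y)² = k²(x² + y²). Each prime p ≡ 1 (mod 4) is itself a sum of two squares; find a² by testing p − a² for a perfect square:
  5: 5 − 1² = 4 = 2² ⇒ 5 = 1² + 2².
  101: 101 − 1² = 100 = 10² ⇒ 101 = 1² + 10².
  Combine using the Brahmagupta–Fibonacci identity (a² + b²)(c² + d²) = (ac − bd)² + (ad + bc)² = (ac + bd)² + (ad − bc)²:
  5 · 101 = 505: from (1² + 2²)(1² + 10²), take (1·1 − 2·10, 1·10 + 2·1) = (1 − 20, 10 + 2) = (-19, 12); dropping signs (only squares matter) gives (19, 12); check 19² + 12² = 361 + 144 = 505 ✓.
  Scale by k = 4: (4·19, 4·12) = (76, 48).
Step 4: Order so x ≤ y and verify: 48² + 76² = 2304 + 5776 = 8080 = n. ✓

n = 8080 = 48² + 76² (one valid representation with x ≤ y).


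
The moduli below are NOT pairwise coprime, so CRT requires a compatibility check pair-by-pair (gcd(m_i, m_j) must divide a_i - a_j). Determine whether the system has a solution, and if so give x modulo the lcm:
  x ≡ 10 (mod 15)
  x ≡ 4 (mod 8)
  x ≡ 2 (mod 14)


Moduli 15, 8, 14 are not pairwise coprime, so CRT works modulo lcm(m_i) when all pairwise compatibility conditions hold.
Pairwise compatibility: gcd(m_i, m_j) must divide a_i - a_j for every pair.
Merge one congruence at a time:
  Start: x ≡ 10 (mod 15).
  Combine with x ≡ 4 (mod 8): gcd(15, 8) = 1; 4 - 10 = -6, which IS divisible by 1, so compatible.
    Write x = 10 + 15·t and substitute into x ≡ 4 (mod 8): 15·t ≡ 4 − 10 = -6 (mod 8).
    Reduce coefficients mod 8: 7·t ≡ 2 (mod 8).
    The inverse of 7 mod 8 is 7 (since 7·7 = 49 = 6·8 + 1), so t ≡ 7·2 = 14 ≡ 6 (mod 8).
    Then x = 10 + 15·6 = 100, valid modulo lcm(15, 8) = 120: x ≡ 100 (mod 120).
  Combine with x ≡ 2 (mod 14): gcd(120, 14) = 2; 2 - 100 = -98, which IS divisible by 2, so compatible.
    Write x = 100 + 120·t and substitute into x ≡ 2 (mod 14): 120·t ≡ 2 − 100 = -98 (mod 14).
    Divide the congruence (and modulus) by g = 2: 60·t ≡ -49 (mod 7).
    Reduce coefficients mod 7: 4·t ≡ 0 (mod 7).
    The inverse of 4 mod 7 is 2 (since 4·2 = 8 = 1·7 + 1), so t ≡ 2·0 = 0 ≡ 0 (mod 7).
    Then x = 100 + 120·0 = 100, valid modulo lcm(120, 14) = 840: x ≡ 100 (mod 840).
Verify: 100 mod 15 = 10, 100 mod 8 = 4, 100 mod 14 = 2.

x ≡ 100 (mod 840).


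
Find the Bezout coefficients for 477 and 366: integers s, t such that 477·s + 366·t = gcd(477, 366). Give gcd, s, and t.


Euclidean algorithm on (477, 366) — divide until remainder is 0:
  477 = 1 · 366 + 111
  366 = 3 · 111 + 33
  111 = 3 · 33 + 12
  33 = 2 · 12 + 9
  12 = 1 · 9 + 3
  9 = 3 · 3 + 0
gcd(477, 366) = 3.
Track Bezout coefficients alongside the remainders: start with r₀ = 477 = a·1 + b·0 (s = 1, t = 0) and r₁ = 366 = a·0 + b·1 (s = 0, t = 1); each new remainder r_{k+1} = r_{k-1} − q_k·r_k inherits s_{k+1} = s_{k-1} − q_k·s_k, t_{k+1} = t_{k-1} − q_k·t_k, so r_k = a·s_k + b·t_k at every step:
  q = 1: r = 111, s = 1 − 1·0 = 1, t = 0 − 1·1 = -1  (check: 477·1 + 366·(-1) = 111)
  q = 3: r = 33, s = 0 − 3·1 = -3, t = 1 − 3·(-1) = 4  (check: 477·(-3) + 366·4 = 33)
  q = 3: r = 12, s = 1 − 3·(-3) = 10, t = -1 − 3·4 = -13  (check: 477·10 + 366·(-13) = 12)
  q = 2: r = 9, s = -3 − 2·10 = -23, t = 4 − 2·(-13) = 30  (check: 477·(-23) + 366·30 = 9)
  q = 1: r = 3, s = 10 − 1·(-23) = 33, t = -13 − 1·30 = -43  (check: 477·33 + 366·(-43) = 3)
The row with r = 3 (the gcd) gives the Bezout coefficients s = 33, t = -43.
Result: 477 · (33) + 366 · (-43) = 3.

gcd(477, 366) = 3; s = 33, t = -43 (check: 477·33 + 366·(-43) = 3).


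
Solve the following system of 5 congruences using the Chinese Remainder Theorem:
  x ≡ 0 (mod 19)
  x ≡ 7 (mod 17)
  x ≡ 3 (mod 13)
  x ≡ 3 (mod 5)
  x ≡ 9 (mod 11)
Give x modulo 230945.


Product of moduli M = 19 · 17 · 13 · 5 · 11 = 230945.
Merge one congruence at a time:
  Start: x ≡ 0 (mod 19).
  Combine with x ≡ 7 (mod 17); new modulus lcm = 323.
    Write x = 0 + 19·t and substitute into x ≡ 7 (mod 17): 19·t ≡ 7 − 0 = 7 (mod 17).
    Reduce coefficients mod 17: 2·t ≡ 7 (mod 17).
    The inverse of 2 mod 17 is 9 (since 2·9 = 18 = 1·17 + 1), so t ≡ 9·7 = 63 ≡ 12 (mod 17).
    Then x = 0 + 19·12 = 228, valid modulo lcm(19, 17) = 323: x ≡ 228 (mod 323).
  Combine with x ≡ 3 (mod 13); new modulus lcm = 4199.
    Write x = 228 + 323·t and substitute into x ≡ 3 (mod 13): 323·t ≡ 3 − 228 = -225 (mod 13).
    Reduce coefficients mod 13: 11·t ≡ 9 (mod 13).
    The inverse of 11 mod 13 is 6 (since 11·6 = 66 = 5·13 + 1), so t ≡ 6·9 = 54 ≡ 2 (mod 13).
    Then x = 228 + 323·2 = 874, valid modulo lcm(323, 13) = 4199: x ≡ 874 (mod 4199).
  Combine with x ≡ 3 (mod 5); new modulus lcm = 20995.
    Write x = 874 + 4199·t and substitute into x ≡ 3 (mod 5): 4199·t ≡ 3 − 874 = -871 (mod 5).
    Reduce coefficients mod 5: 4·t ≡ 4 (mod 5).
    The inverse of 4 mod 5 is 4 (since 4·4 = 16 = 3·5 + 1), so t ≡ 4·4 = 16 ≡ 1 (mod 5).
    Then x = 874 + 4199·1 = 5073, valid modulo lcm(4199, 5) = 20995: x ≡ 5073 (mod 20995).
  Combine with x ≡ 9 (mod 11); new modulus lcm = 230945.
    Write x = 5073 + 20995·t and substitute into x ≡ 9 (mod 11): 20995·t ≡ 9 − 5073 = -5064 (mod 11).
    Reduce coefficients mod 11: 7·t ≡ 7 (mod 11).
    The inverse of 7 mod 11 is 8 (since 7·8 = 56 = 5·11 + 1), so t ≡ 8·7 = 56 ≡ 1 (mod 11).
    Then x = 5073 + 20995·1 = 26068, valid modulo lcm(20995, 11) = 230945: x ≡ 26068 (mod 230945).
Verify against each original: 26068 mod 19 = 0, 26068 mod 17 = 7, 26068 mod 13 = 3, 26068 mod 5 = 3, 26068 mod 11 = 9.

x ≡ 26068 (mod 230945).


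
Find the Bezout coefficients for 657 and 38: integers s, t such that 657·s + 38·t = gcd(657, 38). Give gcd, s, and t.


Euclidean algorithm on (657, 38) — divide until remainder is 0:
  657 = 17 · 38 + 11
  38 = 3 · 11 + 5
  11 = 2 · 5 + 1
  5 = 5 · 1 + 0
gcd(657, 38) = 1.
Track Bezout coefficients alongside the remainders: start with r₀ = 657 = a·1 + b·0 (s = 1, t = 0) and r₁ = 38 = a·0 + b·1 (s = 0, t = 1); each new remainder r_{k+1} = r_{k-1} − q_k·r_k inherits s_{k+1} = s_{k-1} − q_k·s_k, t_{k+1} = t_{k-1} − q_k·t_k, so r_k = a·s_k + b·t_k at every step:
  q = 17: r = 11, s = 1 − 17·0 = 1, t = 0 − 17·1 = -17  (check: 657·1 + 38·(-17) = 11)
  q = 3: r = 5, s = 0 − 3·1 = -3, t = 1 − 3·(-17) = 52  (check: 657·(-3) + 38·52 = 5)
  q = 2: r = 1, s = 1 − 2·(-3) = 7, t = -17 − 2·52 = -121  (check: 657·7 + 38·(-121) = 1)
The row with r = 1 (the gcd) gives the Bezout coefficients s = 7, t = -121.
Result: 657 · (7) + 38 · (-121) = 1.

gcd(657, 38) = 1; s = 7, t = -121 (check: 657·7 + 38·(-121) = 1).


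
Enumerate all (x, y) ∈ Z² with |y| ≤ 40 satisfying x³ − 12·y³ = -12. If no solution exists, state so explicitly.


The equation is x³ - 12y³ = -12. For fixed y, x³ = 12·y³ − 12, so a solution requires the RHS to be a perfect cube.
Strategy: iterate y from -40 to 40, compute RHS = 12·y³ − 12, and check whether it is a (positive or negative) perfect cube.
Check small values of y:
  y = 0: RHS = -12 is not a perfect cube.
  y = 1: RHS = 0 = (0)³ ⇒ x = 0 works.
  y = -1: RHS = -24 is not a perfect cube.
  y = 2: RHS = 84 is not a perfect cube.
  y = -2: RHS = -108 is not a perfect cube.
  y = 3: RHS = 312 is not a perfect cube.
  y = -3: RHS = -336 is not a perfect cube.
Continuing the search up to |y| = 40 finds no further solutions beyond those listed.
Collected solutions: (0, 1).

Solutions (with |y| ≤ 40): (0, 1).


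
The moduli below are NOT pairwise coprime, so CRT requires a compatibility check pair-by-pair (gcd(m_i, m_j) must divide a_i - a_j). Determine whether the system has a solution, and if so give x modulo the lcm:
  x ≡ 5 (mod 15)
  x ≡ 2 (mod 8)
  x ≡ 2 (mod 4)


Moduli 15, 8, 4 are not pairwise coprime, so CRT works modulo lcm(m_i) when all pairwise compatibility conditions hold.
Pairwise compatibility: gcd(m_i, m_j) must divide a_i - a_j for every pair.
Merge one congruence at a time:
  Start: x ≡ 5 (mod 15).
  Combine with x ≡ 2 (mod 8): gcd(15, 8) = 1; 2 - 5 = -3, which IS divisible by 1, so compatible.
    Write x = 5 + 15·t and substitute into x ≡ 2 (mod 8): 15·t ≡ 2 − 5 = -3 (mod 8).
    Reduce coefficients mod 8: 7·t ≡ 5 (mod 8).
    The inverse of 7 mod 8 is 7 (since 7·7 = 49 = 6·8 + 1), so t ≡ 7·5 = 35 ≡ 3 (mod 8).
    Then x = 5 + 15·3 = 50, valid modulo lcm(15, 8) = 120: x ≡ 50 (mod 120).
  Combine with x ≡ 2 (mod 4): gcd(120, 4) = 4; 2 - 50 = -48, which IS divisible by 4, so compatible.
    Write x = 50 + 120·t and substitute into x ≡ 2 (mod 4): 120·t ≡ 2 − 50 = -48 (mod 4).
    Divide the congruence (and modulus) by g = 4: 30·t ≡ -12 (mod 1).
    Modulo 1 every t works; take t = 0.
    Then x = 50 + 120·0 = 50, valid modulo lcm(120, 4) = 120: x ≡ 50 (mod 120).
Verify: 50 mod 15 = 5, 50 mod 8 = 2, 50 mod 4 = 2.

x ≡ 50 (mod 120).


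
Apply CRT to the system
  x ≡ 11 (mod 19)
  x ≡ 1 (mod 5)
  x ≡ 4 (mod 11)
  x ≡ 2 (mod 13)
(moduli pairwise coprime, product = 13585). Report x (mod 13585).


Product of moduli M = 19 · 5 · 11 · 13 = 13585.
Merge one congruence at a time:
  Start: x ≡ 11 (mod 19).
  Combine with x ≡ 1 (mod 5); new modulus lcm = 95.
    Write x = 11 + 19·t and substitute into x ≡ 1 (mod 5): 19·t ≡ 1 − 11 = -10 (mod 5).
    Reduce coefficients mod 5: 4·t ≡ 0 (mod 5).
    The inverse of 4 mod 5 is 4 (since 4·4 = 16 = 3·5 + 1), so t ≡ 4·0 = 0 ≡ 0 (mod 5).
    Then x = 11 + 19·0 = 11, valid modulo lcm(19, 5) = 95: x ≡ 11 (mod 95).
  Combine with x ≡ 4 (mod 11); new modulus lcm = 1045.
    Write x = 11 + 95·t and substitute into x ≡ 4 (mod 11): 95·t ≡ 4 − 11 = -7 (mod 11).
    Reduce coefficients mod 11: 7·t ≡ 4 (mod 11).
    The inverse of 7 mod 11 is 8 (since 7·8 = 56 = 5·11 + 1), so t ≡ 8·4 = 32 ≡ 10 (mod 11).
    Then x = 11 + 95·10 = 961, valid modulo lcm(95, 11) = 1045: x ≡ 961 (mod 1045).
  Combine with x ≡ 2 (mod 13); new modulus lcm = 13585.
    Write x = 961 + 1045·t and substitute into x ≡ 2 (mod 13): 1045·t ≡ 2 − 961 = -959 (mod 13).
    Reduce coefficients mod 13: 5·t ≡ 3 (mod 13).
    The inverse of 5 mod 13 is 8 (since 5·8 = 40 = 3·13 + 1), so t ≡ 8·3 = 24 ≡ 11 (mod 13).
    Then x = 961 + 1045·11 = 12456, valid modulo lcm(1045, 13) = 13585: x ≡ 12456 (mod 13585).
Verify against each original: 12456 mod 19 = 11, 12456 mod 5 = 1, 12456 mod 11 = 4, 12456 mod 13 = 2.

x ≡ 12456 (mod 13585).


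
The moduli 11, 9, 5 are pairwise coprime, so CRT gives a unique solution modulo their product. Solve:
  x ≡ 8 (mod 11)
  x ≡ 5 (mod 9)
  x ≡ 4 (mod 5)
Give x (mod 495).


Moduli 11, 9, 5 are pairwise coprime; by CRT there is a unique solution modulo M = 11 · 9 · 5 = 495.
Solve pairwise, accumulating the modulus:
  Start with x ≡ 8 (mod 11).
  Combine with x ≡ 5 (mod 9): since gcd(11, 9) = 1, we get a unique residue mod 99.
    Write x = 8 + 11·t and substitute into x ≡ 5 (mod 9): 11·t ≡ 5 − 8 = -3 (mod 9).
    Reduce coefficients mod 9: 2·t ≡ 6 (mod 9).
    The inverse of 2 mod 9 is 5 (since 2·5 = 10 = 1·9 + 1), so t ≡ 5·6 = 30 ≡ 3 (mod 9).
    Then x = 8 + 11·3 = 41, valid modulo lcm(11, 9) = 99: x ≡ 41 (mod 99).
  Combine with x ≡ 4 (mod 5): since gcd(99, 5) = 1, we get a unique residue mod 495.
    Write x = 41 + 99·t and substitute into x ≡ 4 (mod 5): 99·t ≡ 4 − 41 = -37 (mod 5).
    Reduce coefficients mod 5: 4·t ≡ 3 (mod 5).
    The inverse of 4 mod 5 is 4 (since 4·4 = 16 = 3·5 + 1), so t ≡ 4·3 = 12 ≡ 2 (mod 5).
    Then x = 41 + 99·2 = 239, valid modulo lcm(99, 5) = 495: x ≡ 239 (mod 495).
Verify: 239 mod 11 = 8 ✓, 239 mod 9 = 5 ✓, 239 mod 5 = 4 ✓.

x ≡ 239 (mod 495).


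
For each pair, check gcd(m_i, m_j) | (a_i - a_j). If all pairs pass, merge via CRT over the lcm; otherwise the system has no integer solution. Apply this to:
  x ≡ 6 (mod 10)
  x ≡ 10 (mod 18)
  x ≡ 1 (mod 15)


Moduli 10, 18, 15 are not pairwise coprime, so CRT works modulo lcm(m_i) when all pairwise compatibility conditions hold.
Pairwise compatibility: gcd(m_i, m_j) must divide a_i - a_j for every pair.
Merge one congruence at a time:
  Start: x ≡ 6 (mod 10).
  Combine with x ≡ 10 (mod 18): gcd(10, 18) = 2; 10 - 6 = 4, which IS divisible by 2, so compatible.
    Write x = 6 + 10·t and substitute into x ≡ 10 (mod 18): 10·t ≡ 10 − 6 = 4 (mod 18).
    Divide the congruence (and modulus) by g = 2: 5·t ≡ 2 (mod 9).
    The inverse of 5 mod 9 is 2 (since 5·2 = 10 = 1·9 + 1), so t ≡ 2·2 = 4 ≡ 4 (mod 9).
    Then x = 6 + 10·4 = 46, valid modulo lcm(10, 18) = 90: x ≡ 46 (mod 90).
  Combine with x ≡ 1 (mod 15): gcd(90, 15) = 15; 1 - 46 = -45, which IS divisible by 15, so compatible.
    Write x = 46 + 90·t and substitute into x ≡ 1 (mod 15): 90·t ≡ 1 − 46 = -45 (mod 15).
    Divide the congruence (and modulus) by g = 15: 6·t ≡ -3 (mod 1).
    Modulo 1 every t works; take t = 0.
    Then x = 46 + 90·0 = 46, valid modulo lcm(90, 15) = 90: x ≡ 46 (mod 90).
Verify: 46 mod 10 = 6, 46 mod 18 = 10, 46 mod 15 = 1.

x ≡ 46 (mod 90).


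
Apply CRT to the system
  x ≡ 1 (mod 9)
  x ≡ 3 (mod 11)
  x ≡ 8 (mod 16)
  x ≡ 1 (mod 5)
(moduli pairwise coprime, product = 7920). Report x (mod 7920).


Product of moduli M = 9 · 11 · 16 · 5 = 7920.
Merge one congruence at a time:
  Start: x ≡ 1 (mod 9).
  Combine with x ≡ 3 (mod 11); new modulus lcm = 99.
    Write x = 1 + 9·t and substitute into x ≡ 3 (mod 11): 9·t ≡ 3 − 1 = 2 (mod 11).
    The inverse of 9 mod 11 is 5 (since 9·5 = 45 = 4·11 + 1), so t ≡ 5·2 = 10 ≡ 10 (mod 11).
    Then x = 1 + 9·10 = 91, valid modulo lcm(9, 11) = 99: x ≡ 91 (mod 99).
  Combine with x ≡ 8 (mod 16); new modulus lcm = 1584.
    Write x = 91 + 99·t and substitute into x ≡ 8 (mod 16): 99·t ≡ 8 − 91 = -83 (mod 16).
    Reduce coefficients mod 16: 3·t ≡ 13 (mod 16).
    The inverse of 3 mod 16 is 11 (since 3·11 = 33 = 2·16 + 1), so t ≡ 11·13 = 143 ≡ 15 (mod 16).
    Then x = 91 + 99·15 = 1576, valid modulo lcm(99, 16) = 1584: x ≡ 1576 (mod 1584).
  Combine with x ≡ 1 (mod 5); new modulus lcm = 7920.
    Write x = 1576 + 1584·t and substitute into x ≡ 1 (mod 5): 1584·t ≡ 1 − 1576 = -1575 (mod 5).
    Reduce coefficients mod 5: 4·t ≡ 0 (mod 5).
    The inverse of 4 mod 5 is 4 (since 4·4 = 16 = 3·5 + 1), so t ≡ 4·0 = 0 ≡ 0 (mod 5).
    Then x = 1576 + 1584·0 = 1576, valid modulo lcm(1584, 5) = 7920: x ≡ 1576 (mod 7920).
Verify against each original: 1576 mod 9 = 1, 1576 mod 11 = 3, 1576 mod 16 = 8, 1576 mod 5 = 1.

x ≡ 1576 (mod 7920).
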